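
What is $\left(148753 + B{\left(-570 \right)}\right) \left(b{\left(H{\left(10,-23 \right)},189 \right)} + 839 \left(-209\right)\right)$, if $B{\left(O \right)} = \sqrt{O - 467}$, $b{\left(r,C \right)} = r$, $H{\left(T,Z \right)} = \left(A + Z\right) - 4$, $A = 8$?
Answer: $-26086813610 - 175370 i \sqrt{1037} \approx -2.6087 \cdot 10^{10} - 5.6474 \cdot 10^{6} i$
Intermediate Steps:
$H{\left(T,Z \right)} = 4 + Z$ ($H{\left(T,Z \right)} = \left(8 + Z\right) - 4 = 4 + Z$)
$B{\left(O \right)} = \sqrt{-467 + O}$
$\left(148753 + B{\left(-570 \right)}\right) \left(b{\left(H{\left(10,-23 \right)},189 \right)} + 839 \left(-209\right)\right) = \left(148753 + \sqrt{-467 - 570}\right) \left(\left(4 - 23\right) + 839 \left(-209\right)\right) = \left(148753 + \sqrt{-1037}\right) \left(-19 - 175351\right) = \left(148753 + i \sqrt{1037}\right) \left(-175370\right) = -26086813610 - 175370 i \sqrt{1037}$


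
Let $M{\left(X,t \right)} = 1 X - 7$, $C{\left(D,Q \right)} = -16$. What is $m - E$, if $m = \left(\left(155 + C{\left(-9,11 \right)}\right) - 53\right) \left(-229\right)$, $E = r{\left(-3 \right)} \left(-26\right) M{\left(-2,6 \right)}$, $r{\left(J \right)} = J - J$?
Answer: $-19694$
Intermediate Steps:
$r{\left(J \right)} = 0$
$M{\left(X,t \right)} = -7 + X$ ($M{\left(X,t \right)} = X - 7 = -7 + X$)
$E = 0$ ($E = 0 \left(-26\right) \left(-7 - 2\right) = 0 \left(-9\right) = 0$)
$m = -19694$ ($m = \left(\left(155 - 16\right) - 53\right) \left(-229\right) = \left(139 - 53\right) \left(-229\right) = 86 \left(-229\right) = -19694$)
$m - E = -19694 - 0 = -19694 + 0 = -19694$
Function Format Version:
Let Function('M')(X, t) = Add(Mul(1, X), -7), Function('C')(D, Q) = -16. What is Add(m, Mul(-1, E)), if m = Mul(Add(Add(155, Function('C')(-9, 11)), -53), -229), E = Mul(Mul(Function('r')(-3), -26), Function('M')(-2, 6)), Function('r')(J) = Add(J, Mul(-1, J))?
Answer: -19694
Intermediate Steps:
Function('r')(J) = 0
Function('M')(X, t) = Add(-7, X) (Function('M')(X, t) = Add(X, -7) = Add(-7, X))
E = 0 (E = Mul(Mul(0, -26), Add(-7, -2)) = Mul(0, -9) = 0)
m = -19694 (m = Mul(Add(Add(155, -16), -53), -229) = Mul(Add(139, -53), -229) = Mul(86, -229) = -19694)
Add(m, Mul(-1, E)) = Add(-19694, Mul(-1, 0)) = Add(-19694, 0) = -19694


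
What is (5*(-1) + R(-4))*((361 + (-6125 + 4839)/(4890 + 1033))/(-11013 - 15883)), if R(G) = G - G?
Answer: 10684585/159305008 ≈ 0.067070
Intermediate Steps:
R(G) = 0
(5*(-1) + R(-4))*((361 + (-6125 + 4839)/(4890 + 1033))/(-11013 - 15883)) = (5*(-1) + 0)*((361 + (-6125 + 4839)/(4890 + 1033))/(-11013 - 15883)) = (-5 + 0)*((361 - 1286/5923)/(-26896)) = -5*(361 - 1286*1/5923)*(-1)/26896 = -5*(361 - 1286/5923)*(-1)/26896 = -10684585*(-1)/(5923*26896) = -5*(-2136917/159305008) = 10684585/159305008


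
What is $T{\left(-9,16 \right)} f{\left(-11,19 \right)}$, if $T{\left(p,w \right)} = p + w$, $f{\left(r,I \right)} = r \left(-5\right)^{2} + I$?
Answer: $-1792$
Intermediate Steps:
$f{\left(r,I \right)} = I + 25 r$ ($f{\left(r,I \right)} = r 25 + I = 25 r + I = I + 25 r$)
$T{\left(-9,16 \right)} f{\left(-11,19 \right)} = \left(-9 + 16\right) \left(19 + 25 \left(-11\right)\right) = 7 \left(19 - 275\right) = 7 \left(-256\right) = -1792$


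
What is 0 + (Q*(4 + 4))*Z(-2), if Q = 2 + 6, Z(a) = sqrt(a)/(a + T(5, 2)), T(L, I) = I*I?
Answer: 32*I*sqrt(2) ≈ 45.255*I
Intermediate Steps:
T(L, I) = I**2
Z(a) = sqrt(a)/(4 + a) (Z(a) = sqrt(a)/(a + 2**2) = sqrt(a)/(a + 4) = sqrt(a)/(4 + a))
Q = 8
0 + (Q*(4 + 4))*Z(-2) = 0 + (8*(4 + 4))*(sqrt(-2)/(4 - 2)) = 0 + (8*8)*((I*sqrt(2))/2) = 0 + 64*((I*sqrt(2))*(1/2)) = 0 + 64*(I*sqrt(2)/2) = 0 + 32*I*sqrt(2) = 32*I*sqrt(2)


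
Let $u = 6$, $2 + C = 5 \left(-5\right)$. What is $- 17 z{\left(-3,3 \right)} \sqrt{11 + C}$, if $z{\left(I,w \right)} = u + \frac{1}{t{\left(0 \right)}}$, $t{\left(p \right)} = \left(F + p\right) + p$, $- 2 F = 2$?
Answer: $- 340 i \approx - 340.0 i$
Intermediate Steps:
$F = -1$ ($F = \left(- \frac{1}{2}\right) 2 = -1$)
$t{\left(p \right)} = -1 + 2 p$ ($t{\left(p \right)} = \left(-1 + p\right) + p = -1 + 2 p$)
$C = -27$ ($C = -2 + 5 \left(-5\right) = -2 - 25 = -27$)
$z{\left(I,w \right)} = 5$ ($z{\left(I,w \right)} = 6 + \frac{1}{-1 + 2 \cdot 0} = 6 + \frac{1}{-1 + 0} = 6 + \frac{1}{-1} = 6 - 1 = 5$)
$- 17 z{\left(-3,3 \right)} \sqrt{11 + C} = \left(-17\right) 5 \sqrt{11 - 27} = - 85 \sqrt{-16} = - 85 \cdot 4 i = - 340 i$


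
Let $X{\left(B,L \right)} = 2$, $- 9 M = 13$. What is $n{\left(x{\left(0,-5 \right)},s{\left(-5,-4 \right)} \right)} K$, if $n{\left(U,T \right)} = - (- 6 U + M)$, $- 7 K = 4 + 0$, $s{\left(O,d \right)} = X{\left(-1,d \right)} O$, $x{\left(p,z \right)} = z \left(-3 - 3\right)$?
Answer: $- \frac{6532}{63} \approx -103.68$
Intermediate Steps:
$M = - \frac{13}{9}$ ($M = \left(- \frac{1}{9}\right) 13 = - \frac{13}{9} \approx -1.4444$)
$x{\left(p,z \right)} = - 6 z$ ($x{\left(p,z \right)} = z \left(-6\right) = - 6 z$)
$s{\left(O,d \right)} = 2 O$
$K = - \frac{4}{7}$ ($K = - \frac{4 + 0}{7} = \left(- \frac{1}{7}\right) 4 = - \frac{4}{7} \approx -0.57143$)
$n{\left(U,T \right)} = \frac{13}{9} + 6 U$ ($n{\left(U,T \right)} = - (- 6 U - \frac{13}{9}) = - (- \frac{13}{9} - 6 U) = \frac{13}{9} + 6 U$)
$n{\left(x{\left(0,-5 \right)},s{\left(-5,-4 \right)} \right)} K = \left(\frac{13}{9} + 6 \left(\left(-6\right) \left(-5\right)\right)\right) \left(- \frac{4}{7}\right) = \left(\frac{13}{9} + 6 \cdot 30\right) \left(- \frac{4}{7}\right) = \left(\frac{13}{9} + 180\right) \left(- \frac{4}{7}\right) = \frac{1633}{9} \left(- \frac{4}{7}\right) = - \frac{6532}{63}$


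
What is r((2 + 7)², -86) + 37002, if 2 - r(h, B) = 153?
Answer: 36851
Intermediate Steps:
r(h, B) = -151 (r(h, B) = 2 - 1*153 = 2 - 153 = -151)
r((2 + 7)², -86) + 37002 = -151 + 37002 = 36851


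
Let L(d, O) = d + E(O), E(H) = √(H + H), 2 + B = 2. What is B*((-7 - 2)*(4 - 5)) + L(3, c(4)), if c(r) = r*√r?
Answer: 7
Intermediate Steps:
B = 0 (B = -2 + 2 = 0)
E(H) = √2*√H (E(H) = √(2*H) = √2*√H)
c(r) = r^(3/2)
L(d, O) = d + √2*√O
B*((-7 - 2)*(4 - 5)) + L(3, c(4)) = 0*((-7 - 2)*(4 - 5)) + (3 + √2*√(4^(3/2))) = 0*(-9*(-1)) + (3 + √2*√8) = 0*9 + (3 + √2*(2*√2)) = 0 + (3 + 4) = 0 + 7 = 7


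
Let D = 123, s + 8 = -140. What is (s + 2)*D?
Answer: -17958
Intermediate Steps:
s = -148 (s = -8 - 140 = -148)
(s + 2)*D = (-148 + 2)*123 = -146*123 = -17958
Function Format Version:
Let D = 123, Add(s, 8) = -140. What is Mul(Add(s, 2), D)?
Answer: -17958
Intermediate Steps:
s = -148 (s = Add(-8, -140) = -148)
Mul(Add(s, 2), D) = Mul(Add(-148, 2), 123) = Mul(-146, 123) = -17958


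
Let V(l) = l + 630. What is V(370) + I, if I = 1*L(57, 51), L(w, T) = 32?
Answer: 1032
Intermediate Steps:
V(l) = 630 + l
I = 32 (I = 1*32 = 32)
V(370) + I = (630 + 370) + 32 = 1000 + 32 = 1032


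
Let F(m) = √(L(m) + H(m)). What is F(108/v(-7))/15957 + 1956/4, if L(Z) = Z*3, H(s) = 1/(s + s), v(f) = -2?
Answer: 489 + I*√52491/287226 ≈ 489.0 + 0.00079766*I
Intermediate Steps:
H(s) = 1/(2*s)
L(Z) = 3*Z
F(m) = √(1/(2*m) + 3*m) (F(m) = √(3*m + 1/(2*m)) = √(1/(2*m) + 3*m))
F(108/v(-7))/15957 + 1956/4 = (√(2/((108/(-2))) + 12*(108/(-2)))/2)/15957 + 1956/4 = (√(2/((108*(-½))) + 12*(108*(-½)))/2)*(1/15957) + 1956*(¼) = (√(2/(-54) + 12*(-54))/2)*(1/15957) + 489 = (√(2*(-1/54) - 648)/2)*(1/15957) + 489 = (√(-1/27 - 648)/2)*(1/15957) + 489 = (√(-17497/27)/2)*(1/15957) + 489 = ((I*√52491/9)/2)*(1/15957) + 489 = (I*√52491/18)*(1/15957) + 489 = I*√52491/287226 + 489 = 489 + I*√52491/287226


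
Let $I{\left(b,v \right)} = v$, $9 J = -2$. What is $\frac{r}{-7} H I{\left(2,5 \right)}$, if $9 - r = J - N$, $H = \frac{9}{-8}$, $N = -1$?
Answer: $\frac{185}{28} \approx 6.6071$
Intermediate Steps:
$J = - \frac{2}{9}$ ($J = \frac{1}{9} \left(-2\right) = - \frac{2}{9} \approx -0.22222$)
$H = - \frac{9}{8}$ ($H = 9 \left(- \frac{1}{8}\right) = - \frac{9}{8} \approx -1.125$)
$r = \frac{74}{9}$ ($r = 9 - \left(- \frac{2}{9} - -1\right) = 9 - \left(- \frac{2}{9} + 1\right) = 9 - \frac{7}{9} = \frac{74}{9} \approx 8.2222$)
$\frac{r}{-7} H I{\left(2,5 \right)} = \frac{74}{9 \left(-7\right)} \left(- \frac{9}{8}\right) 5 = \frac{74}{9} \left(- \frac{1}{7}\right) \left(- \frac{9}{8}\right) 5 = \left(- \frac{74}{63}\right) \left(- \frac{9}{8}\right) 5 = \frac{37}{28} \cdot 5 = \frac{185}{28}$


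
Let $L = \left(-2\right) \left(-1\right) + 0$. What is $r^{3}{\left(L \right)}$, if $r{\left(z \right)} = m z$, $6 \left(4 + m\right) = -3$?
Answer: $-729$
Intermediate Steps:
$m = - \frac{9}{2}$ ($m = -4 + \frac{1}{6} \left(-3\right) = -4 - \frac{1}{2} = - \frac{9}{2} \approx -4.5$)
$L = 2$ ($L = 2 + 0 = 2$)
$r{\left(z \right)} = - \frac{9 z}{2}$
$r^{3}{\left(L \right)} = \left(\left(- \frac{9}{2}\right) 2\right)^{3} = \left(-9\right)^{3} = -729$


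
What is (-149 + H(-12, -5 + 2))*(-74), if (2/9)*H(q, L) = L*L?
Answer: 8029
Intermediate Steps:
H(q, L) = 9*L²/2 (H(q, L) = 9*(L*L)/2 = 9*L²/2)
(-149 + H(-12, -5 + 2))*(-74) = (-149 + 9*(-5 + 2)²/2)*(-74) = (-149 + (9/2)*(-3)²)*(-74) = (-149 + (9/2)*9)*(-74) = (-149 + 81/2)*(-74) = -217/2*(-74) = 8029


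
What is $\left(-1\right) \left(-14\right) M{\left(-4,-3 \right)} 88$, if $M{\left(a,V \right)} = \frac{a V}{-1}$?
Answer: $-14784$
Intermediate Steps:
$M{\left(a,V \right)} = - V a$ ($M{\left(a,V \right)} = V a \left(-1\right) = - V a$)
$\left(-1\right) \left(-14\right) M{\left(-4,-3 \right)} 88 = \left(-1\right) \left(-14\right) \left(\left(-1\right) \left(-3\right) \left(-4\right)\right) 88 = 14 \left(-12\right) 88 = \left(-168\right) 88 = -14784$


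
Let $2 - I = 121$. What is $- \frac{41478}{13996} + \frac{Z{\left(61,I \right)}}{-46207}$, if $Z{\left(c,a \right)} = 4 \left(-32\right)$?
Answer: $- \frac{957391229}{323356586} \approx -2.9608$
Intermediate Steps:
$I = -119$ ($I = 2 - 121 = -119$)
$Z{\left(c,a \right)} = -128$
$- \frac{41478}{13996} + \frac{Z{\left(61,I \right)}}{-46207} = - \frac{41478}{13996} - \frac{128}{-46207} = \left(-41478\right) \frac{1}{13996} - - \frac{128}{46207} = - \frac{20739}{6998} + \frac{128}{46207} = - \frac{957391229}{323356586}$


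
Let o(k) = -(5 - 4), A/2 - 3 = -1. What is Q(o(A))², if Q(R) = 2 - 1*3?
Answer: 1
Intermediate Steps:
A = 4 (A = 6 + 2*(-1) = 6 - 2 = 4)
o(k) = -1 (o(k) = -1*1 = -1)
Q(R) = -1 (Q(R) = 2 - 3 = -1)
Q(o(A))² = (-1)² = 1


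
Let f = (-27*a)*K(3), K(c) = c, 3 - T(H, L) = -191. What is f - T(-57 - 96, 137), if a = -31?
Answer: 2317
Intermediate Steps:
T(H, L) = 194 (T(H, L) = 3 - 1*(-191) = 3 + 191 = 194)
f = 2511 (f = -27*(-31)*3 = 837*3 = 2511)
f - T(-57 - 96, 137) = 2511 - 1*194 = 2511 - 194 = 2317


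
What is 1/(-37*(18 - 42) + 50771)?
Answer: 1/51659 ≈ 1.9358e-5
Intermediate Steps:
1/(-37*(18 - 42) + 50771) = 1/(-37*(-24) + 50771) = 1/(888 + 50771) = 1/51659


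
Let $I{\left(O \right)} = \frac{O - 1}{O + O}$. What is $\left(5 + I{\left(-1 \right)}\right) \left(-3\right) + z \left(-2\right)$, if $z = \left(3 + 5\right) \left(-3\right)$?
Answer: $30$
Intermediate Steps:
$I{\left(O \right)} = \frac{-1 + O}{2 O}$
$z = -24$ ($z = 8 \left(-3\right) = -24$)
$\left(5 + I{\left(-1 \right)}\right) \left(-3\right) + z \left(-2\right) = \left(5 + \frac{-1 - 1}{2 \left(-1\right)}\right) \left(-3\right) - -48 = \left(5 + \frac{1}{2} \left(-1\right) \left(-2\right)\right) \left(-3\right) + 48 = \left(5 + 1\right) \left(-3\right) + 48 = 6 \left(-3\right) + 48 = -18 + 48 = 30$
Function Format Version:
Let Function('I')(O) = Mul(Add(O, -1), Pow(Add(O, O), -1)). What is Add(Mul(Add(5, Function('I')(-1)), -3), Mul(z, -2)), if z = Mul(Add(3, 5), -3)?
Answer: 30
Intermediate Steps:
Function('I')(O) = Mul(Rational(1, 2), Pow(O, -1), Add(-1, O)) (Function('I')(O) = Mul(Add(-1, O), Pow(Mul(2, O), -1)) = Mul(Add(-1, O), Mul(Rational(1, 2), Pow(O, -1))) = Mul(Rational(1, 2), Pow(O, -1), Add(-1, O)))
z = -24 (z = Mul(8, -3) = -24)
Add(Mul(Add(5, Function('I')(-1)), -3), Mul(z, -2)) = Add(Mul(Add(5, Mul(Rational(1, 2), Pow(-1, -1), Add(-1, -1))), -3), Mul(-24, -2)) = Add(Mul(Add(5, Mul(Rational(1, 2), -1, -2)), -3), 48) = Add(Mul(Add(5, 1), -3), 48) = Add(Mul(6, -3), 48) = Add(-18, 48) = 30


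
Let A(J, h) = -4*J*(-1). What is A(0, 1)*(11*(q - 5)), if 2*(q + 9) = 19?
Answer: 0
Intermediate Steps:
q = 1/2 (q = -9 + (1/2)*19 = -9 + 19/2 = 1/2 ≈ 0.50000)
A(J, h) = 4*J
A(0, 1)*(11*(q - 5)) = (4*0)*(11*(1/2 - 5)) = 0*(11*(-9/2)) = 0*(-99/2) = 0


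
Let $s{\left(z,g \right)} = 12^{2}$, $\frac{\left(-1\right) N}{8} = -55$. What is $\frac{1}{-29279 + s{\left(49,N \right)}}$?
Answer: $- \frac{1}{29135} \approx -3.4323 \cdot 10^{-5}$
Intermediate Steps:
$N = 440$ ($N = \left(-8\right) \left(-55\right) = 440$)
$s{\left(z,g \right)} = 144$
$\frac{1}{-29279 + s{\left(49,N \right)}} = \frac{1}{-29279 + 144} = \frac{1}{-29135} = - \frac{1}{29135}$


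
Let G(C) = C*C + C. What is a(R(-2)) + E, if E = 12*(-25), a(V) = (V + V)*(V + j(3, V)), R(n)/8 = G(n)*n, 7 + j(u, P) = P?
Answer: 4244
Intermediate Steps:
j(u, P) = -7 + P
G(C) = C + C² (G(C) = C² + C = C + C²)
R(n) = 8*n²*(1 + n) (R(n) = 8*((n*(1 + n))*n) = 8*(n²*(1 + n)) = 8*n²*(1 + n))
a(V) = 2*V*(-7 + 2*V) (a(V) = (V + V)*(V + (-7 + V)) = (2*V)*(-7 + 2*V) = 2*V*(-7 + 2*V))
E = -300
a(R(-2)) + E = 2*(8*(-2)²*(1 - 2))*(-7 + 2*(8*(-2)²*(1 - 2))) - 300 = 2*(8*4*(-1))*(-7 + 2*(8*4*(-1))) - 300 = 2*(-32)*(-7 + 2*(-32)) - 300 = 2*(-32)*(-7 - 64) - 300 = 2*(-32)*(-71) - 300 = 4544 - 300 = 4244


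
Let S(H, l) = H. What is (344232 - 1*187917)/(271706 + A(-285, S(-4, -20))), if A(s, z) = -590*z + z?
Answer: 52105/91354 ≈ 0.57036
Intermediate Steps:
A(s, z) = -589*z
(344232 - 1*187917)/(271706 + A(-285, S(-4, -20))) = (344232 - 1*187917)/(271706 - 589*(-4)) = (344232 - 187917)/(271706 + 2356) = 156315/274062 = 156315*(1/274062) = 52105/91354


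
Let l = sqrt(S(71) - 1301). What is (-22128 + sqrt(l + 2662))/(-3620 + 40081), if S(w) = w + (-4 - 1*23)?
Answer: -22128/36461 + sqrt(2662 + I*sqrt(1257))/36461 ≈ -0.60548 + 9.4231e-6*I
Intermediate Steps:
S(w) = -27 + w (S(w) = w + (-4 - 23) = w - 27 = -27 + w)
l = I*sqrt(1257) (l = sqrt((-27 + 71) - 1301) = sqrt(44 - 1301) = sqrt(-1257) = I*sqrt(1257) ≈ 35.454*I)
(-22128 + sqrt(l + 2662))/(-3620 + 40081) = (-22128 + sqrt(I*sqrt(1257) + 2662))/(-3620 + 40081) = (-22128 + sqrt(2662 + I*sqrt(1257)))/36461 = (-22128 + sqrt(2662 + I*sqrt(1257)))*(1/36461) = -22128/36461 + sqrt(2662 + I*sqrt(1257))/36461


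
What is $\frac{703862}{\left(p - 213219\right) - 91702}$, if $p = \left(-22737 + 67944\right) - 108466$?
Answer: $- \frac{351931}{184090} \approx -1.9117$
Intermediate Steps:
$p = -63259$ ($p = 45207 - 108466 = -63259$)
$\frac{703862}{\left(p - 213219\right) - 91702} = \frac{703862}{\left(-63259 - 213219\right) - 91702} = \frac{703862}{-276478 - 91702} = \frac{703862}{-368180} = 703862 \left(- \frac{1}{368180}\right) = - \frac{351931}{184090}$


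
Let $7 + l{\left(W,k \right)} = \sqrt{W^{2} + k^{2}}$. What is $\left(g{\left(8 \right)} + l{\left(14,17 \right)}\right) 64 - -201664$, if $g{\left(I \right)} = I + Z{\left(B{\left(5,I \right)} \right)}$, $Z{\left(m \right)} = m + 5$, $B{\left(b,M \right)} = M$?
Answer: $202560 + 64 \sqrt{485} \approx 2.0397 \cdot 10^{5}$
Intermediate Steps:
$l{\left(W,k \right)} = -7 + \sqrt{W^{2} + k^{2}}$
$Z{\left(m \right)} = 5 + m$
$g{\left(I \right)} = 5 + 2 I$ ($g{\left(I \right)} = I + \left(5 + I\right) = 5 + 2 I$)
$\left(g{\left(8 \right)} + l{\left(14,17 \right)}\right) 64 - -201664 = \left(\left(5 + 2 \cdot 8\right) - \left(7 - \sqrt{14^{2} + 17^{2}}\right)\right) 64 - -201664 = \left(\left(5 + 16\right) - \left(7 - \sqrt{196 + 289}\right)\right) 64 + 201664 = \left(21 - \left(7 - \sqrt{485}\right)\right) 64 + 201664 = \left(14 + \sqrt{485}\right) 64 + 201664 = \left(896 + 64 \sqrt{485}\right) + 201664 = 202560 + 64 \sqrt{485}$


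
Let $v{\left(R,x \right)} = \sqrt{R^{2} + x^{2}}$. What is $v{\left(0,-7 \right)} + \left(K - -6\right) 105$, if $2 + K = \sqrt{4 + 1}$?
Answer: $427 + 105 \sqrt{5} \approx 661.79$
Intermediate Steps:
$K = -2 + \sqrt{5}$ ($K = -2 + \sqrt{4 + 1} = -2 + \sqrt{5} \approx 0.23607$)
$v{\left(0,-7 \right)} + \left(K - -6\right) 105 = \sqrt{0^{2} + \left(-7\right)^{2}} + \left(\left(-2 + \sqrt{5}\right) - -6\right) 105 = \sqrt{0 + 49} + \left(\left(-2 + \sqrt{5}\right) + 6\right) 105 = \sqrt{49} + \left(4 + \sqrt{5}\right) 105 = 7 + \left(420 + 105 \sqrt{5}\right) = 427 + 105 \sqrt{5}$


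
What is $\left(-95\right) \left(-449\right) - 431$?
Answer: $42224$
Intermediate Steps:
$\left(-95\right) \left(-449\right) - 431 = 42655 - 431 = 42224$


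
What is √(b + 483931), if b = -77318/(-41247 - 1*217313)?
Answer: √31594132361195/8080 ≈ 695.65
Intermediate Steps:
b = 38659/129280 (b = -77318/(-41247 - 217313) = -77318/(-258560) = -77318*(-1/258560) = 38659/129280 ≈ 0.29903)
√(b + 483931) = √(38659/129280 + 483931) = √(62562638339/129280) = √31594132361195/8080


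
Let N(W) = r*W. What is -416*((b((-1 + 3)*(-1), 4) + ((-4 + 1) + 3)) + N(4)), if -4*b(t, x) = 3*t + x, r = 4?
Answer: -6864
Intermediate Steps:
b(t, x) = -3*t/4 - x/4 (b(t, x) = -(3*t + x)/4 = -(x + 3*t)/4 = -3*t/4 - x/4)
N(W) = 4*W
-416*((b((-1 + 3)*(-1), 4) + ((-4 + 1) + 3)) + N(4)) = -416*(((-3*(-1 + 3)*(-1)/4 - ¼*4) + ((-4 + 1) + 3)) + 4*4) = -416*(((-3*(-1)/2 - 1) + (-3 + 3)) + 16) = -416*(((-¾*(-2) - 1) + 0) + 16) = -416*(((3/2 - 1) + 0) + 16) = -416*((½ + 0) + 16) = -416*(½ + 16) = -416*33/2 = -6864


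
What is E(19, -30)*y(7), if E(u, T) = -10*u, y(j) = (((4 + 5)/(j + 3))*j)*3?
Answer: -3591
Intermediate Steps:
y(j) = 27*j/(3 + j) (y(j) = ((9/(3 + j))*j)*3 = (9*j/(3 + j))*3 = 27*j/(3 + j))
E(19, -30)*y(7) = (-10*19)*(27*7/(3 + 7)) = -5130*7/10 = -190*189/10 = -3591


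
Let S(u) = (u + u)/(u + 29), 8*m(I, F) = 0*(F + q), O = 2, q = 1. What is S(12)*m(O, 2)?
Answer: 0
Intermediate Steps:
m(I, F) = 0 (m(I, F) = (0*(F + 1))/8 = (0*(1 + F))/8 = (⅛)*0 = 0)
S(u) = 2*u/(29 + u) (S(u) = (2*u)/(29 + u) = 2*u/(29 + u))
S(12)*m(O, 2) = (2*12/(29 + 12))*0 = (2*12/41)*0 = (2*12*(1/41))*0 = (24/41)*0 = 0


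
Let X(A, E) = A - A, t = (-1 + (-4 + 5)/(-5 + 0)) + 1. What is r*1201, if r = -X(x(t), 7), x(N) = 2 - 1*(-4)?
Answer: 0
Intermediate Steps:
t = -⅕ (t = (-1 + 1/(-5)) + 1 = (-1 + 1*(-⅕)) + 1 = (-1 - ⅕) + 1 = -6/5 + 1 = -⅕ ≈ -0.20000)
x(N) = 6 (x(N) = 2 + 4 = 6)
X(A, E) = 0
r = 0 (r = -1*0 = 0)
r*1201 = 0*1201 = 0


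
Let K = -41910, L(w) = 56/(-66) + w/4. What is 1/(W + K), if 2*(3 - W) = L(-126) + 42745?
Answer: -132/8350759 ≈ -1.5807e-5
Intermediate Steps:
L(w) = -28/33 + w/4 (L(w) = 56*(-1/66) + w*(¼) = -28/33 + w/4)
W = -2818639/132 (W = 3 - ((-28/33 + (¼)*(-126)) + 42745)/2 = 3 - ((-28/33 - 63/2) + 42745)/2 = 3 - (-2135/66 + 42745)/2 = 3 - ½*2819035/66 = 3 - 2819035/132 = -2818639/132 ≈ -21353.)
1/(W + K) = 1/(-2818639/132 - 41910) = 1/(-8350759/132) = -132/8350759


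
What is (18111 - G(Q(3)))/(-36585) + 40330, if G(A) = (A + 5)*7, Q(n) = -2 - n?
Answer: 491818313/12195 ≈ 40330.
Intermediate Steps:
G(A) = 35 + 7*A (G(A) = (5 + A)*7 = 35 + 7*A)
(18111 - G(Q(3)))/(-36585) + 40330 = (18111 - (35 + 7*(-2 - 1*3)))/(-36585) + 40330 = (18111 - (35 + 7*(-2 - 3)))*(-1/36585) + 40330 = (18111 - (35 + 7*(-5)))*(-1/36585) + 40330 = (18111 - (35 - 35))*(-1/36585) + 40330 = (18111 - 1*0)*(-1/36585) + 40330 = (18111 + 0)*(-1/36585) + 40330 = 18111*(-1/36585) + 40330 = -6037/12195 + 40330 = 491818313/12195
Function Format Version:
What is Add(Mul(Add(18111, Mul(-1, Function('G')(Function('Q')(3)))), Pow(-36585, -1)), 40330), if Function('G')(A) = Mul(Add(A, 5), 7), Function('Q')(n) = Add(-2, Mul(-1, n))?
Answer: Rational(491818313, 12195) ≈ 40330.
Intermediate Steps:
Function('G')(A) = Add(35, Mul(7, A)) (Function('G')(A) = Mul(Add(5, A), 7) = Add(35, Mul(7, A)))
Add(Mul(Add(18111, Mul(-1, Function('G')(Function('Q')(3)))), Pow(-36585, -1)), 40330) = Add(Mul(Add(18111, Mul(-1, Add(35, Mul(7, Add(-2, Mul(-1, 3)))))), Pow(-36585, -1)), 40330) = Add(Mul(Add(18111, Mul(-1, Add(35, Mul(7, Add(-2, -3))))), Rational(-1, 36585)), 40330) = Add(Mul(Add(18111, Mul(-1, Add(35, Mul(7, -5)))), Rational(-1, 36585)), 40330) = Add(Mul(Add(18111, Mul(-1, Add(35, -35))), Rational(-1, 36585)), 40330) = Add(Mul(Add(18111, Mul(-1, 0)), Rational(-1, 36585)), 40330) = Add(Mul(Add(18111, 0), Rational(-1, 36585)), 40330) = Add(Mul(18111, Rational(-1, 36585)), 40330) = Add(Rational(-6037, 12195), 40330) = Rational(491818313, 12195)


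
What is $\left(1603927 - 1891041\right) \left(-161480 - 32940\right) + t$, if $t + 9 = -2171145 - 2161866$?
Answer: $55816370860$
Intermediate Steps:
$t = -4333020$ ($t = -9 - 4333011 = -4333020$)
$\left(1603927 - 1891041\right) \left(-161480 - 32940\right) + t = \left(1603927 - 1891041\right) \left(-161480 - 32940\right) - 4333020 = \left(-287114\right) \left(-194420\right) - 4333020 = 55820703880 - 4333020 = 55816370860$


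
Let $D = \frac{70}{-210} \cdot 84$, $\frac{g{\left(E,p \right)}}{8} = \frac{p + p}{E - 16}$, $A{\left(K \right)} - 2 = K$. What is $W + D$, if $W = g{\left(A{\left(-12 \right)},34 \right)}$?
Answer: $- \frac{636}{13} \approx -48.923$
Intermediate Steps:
$A{\left(K \right)} = 2 + K$
$g{\left(E,p \right)} = \frac{16 p}{-16 + E}$ ($g{\left(E,p \right)} = 8 \frac{p + p}{E - 16} = 8 \frac{2 p}{-16 + E} = \frac{16 p}{-16 + E}$)
$W = - \frac{272}{13}$ ($W = 16 \cdot 34 \frac{1}{-16 + \left(2 - 12\right)} = 16 \cdot 34 \frac{1}{-16 - 10} = 16 \cdot 34 \frac{1}{-26} = 16 \cdot 34 \left(- \frac{1}{26}\right) = - \frac{272}{13} \approx -20.923$)
$D = -28$ ($D = 70 \left(- \frac{1}{210}\right) 84 = \left(- \frac{1}{3}\right) 84 = -28$)
$W + D = - \frac{272}{13} - 28 = - \frac{636}{13}$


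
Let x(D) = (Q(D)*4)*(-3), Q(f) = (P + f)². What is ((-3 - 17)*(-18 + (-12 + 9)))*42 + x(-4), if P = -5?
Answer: 16668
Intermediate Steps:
Q(f) = (-5 + f)²
x(D) = -12*(-5 + D)² (x(D) = ((-5 + D)²*4)*(-3) = (4*(-5 + D)²)*(-3) = -12*(-5 + D)²)
((-3 - 17)*(-18 + (-12 + 9)))*42 + x(-4) = ((-3 - 17)*(-18 + (-12 + 9)))*42 - 12*(-5 - 4)² = -20*(-18 - 3)*42 - 12*(-9)² = -20*(-21)*42 - 12*81 = 420*42 - 972 = 17640 - 972 = 16668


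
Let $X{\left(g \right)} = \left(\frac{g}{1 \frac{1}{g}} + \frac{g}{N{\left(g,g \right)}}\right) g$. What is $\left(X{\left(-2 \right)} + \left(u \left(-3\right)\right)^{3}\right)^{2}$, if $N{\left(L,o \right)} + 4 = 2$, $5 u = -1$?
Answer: $\frac{1495729}{15625} \approx 95.727$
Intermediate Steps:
$u = - \frac{1}{5}$ ($u = \frac{1}{5} \left(-1\right) = - \frac{1}{5} \approx -0.2$)
$N{\left(L,o \right)} = -2$ ($N{\left(L,o \right)} = -4 + 2 = -2$)
$X{\left(g \right)} = g \left(g^{2} - \frac{g}{2}\right)$ ($X{\left(g \right)} = \left(\frac{g}{1 \frac{1}{g}} + \frac{g}{-2}\right) g = \left(\frac{g}{\frac{1}{g}} + g \left(- \frac{1}{2}\right)\right) g = \left(g g - \frac{g}{2}\right) g = \left(g^{2} - \frac{g}{2}\right) g = g \left(g^{2} - \frac{g}{2}\right)$)
$\left(X{\left(-2 \right)} + \left(u \left(-3\right)\right)^{3}\right)^{2} = \left(\left(-2\right)^{2} \left(- \frac{1}{2} - 2\right) + \left(\left(- \frac{1}{5}\right) \left(-3\right)\right)^{3}\right)^{2} = \left(4 \left(- \frac{5}{2}\right) + \left(\frac{3}{5}\right)^{3}\right)^{2} = \left(-10 + \frac{27}{125}\right)^{2} = \left(- \frac{1223}{125}\right)^{2} = \frac{1495729}{15625}$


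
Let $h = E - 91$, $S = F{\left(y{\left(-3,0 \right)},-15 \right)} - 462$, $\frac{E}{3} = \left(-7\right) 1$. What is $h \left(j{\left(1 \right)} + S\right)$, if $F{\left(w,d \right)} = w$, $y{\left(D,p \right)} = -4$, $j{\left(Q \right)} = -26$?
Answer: $55104$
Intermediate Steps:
$E = -21$ ($E = 3 \left(\left(-7\right) 1\right) = 3 \left(-7\right) = -21$)
$S = -466$ ($S = -4 - 462 = -466$)
$h = -112$ ($h = -21 - 91 = -112$)
$h \left(j{\left(1 \right)} + S\right) = - 112 \left(-26 - 466\right) = \left(-112\right) \left(-492\right) = 55104$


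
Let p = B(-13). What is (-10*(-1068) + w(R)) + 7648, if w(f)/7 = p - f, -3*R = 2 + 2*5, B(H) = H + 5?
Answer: 18300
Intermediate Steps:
B(H) = 5 + H
R = -4 (R = -(2 + 2*5)/3 = -(2 + 10)/3 = -1/3*12 = -4)
p = -8 (p = 5 - 13 = -8)
w(f) = -56 - 7*f (w(f) = 7*(-8 - f) = -56 - 7*f)
(-10*(-1068) + w(R)) + 7648 = (-10*(-1068) + (-56 - 7*(-4))) + 7648 = (10680 + (-56 + 28)) + 7648 = (10680 - 28) + 7648 = 10652 + 7648 = 18300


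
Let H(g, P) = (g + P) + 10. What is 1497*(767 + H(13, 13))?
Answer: 1202091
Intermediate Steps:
H(g, P) = 10 + P + g (H(g, P) = (P + g) + 10 = 10 + P + g)
1497*(767 + H(13, 13)) = 1497*(767 + (10 + 13 + 13)) = 1497*(767 + 36) = 1497*803 = 1202091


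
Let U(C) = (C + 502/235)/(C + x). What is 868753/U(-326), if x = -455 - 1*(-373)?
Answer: 20824009410/19027 ≈ 1.0944e+6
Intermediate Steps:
x = -82 (x = -455 + 373 = -82)
U(C) = (502/235 + C)/(-82 + C) (U(C) = (C + 502/235)/(C - 82) = (C + 502*(1/235))/(-82 + C) = (C + 502/235)/(-82 + C) = (502/235 + C)/(-82 + C))
868753/U(-326) = 868753/(((502/235 - 326)/(-82 - 326))) = 868753/((-76108/235/(-408))) = 868753/((-1/408*(-76108/235))) = 868753/(19027/23970) = 868753*(23970/19027) = 20824009410/19027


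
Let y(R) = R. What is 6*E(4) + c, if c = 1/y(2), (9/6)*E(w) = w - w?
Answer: ½ ≈ 0.50000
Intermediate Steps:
E(w) = 0 (E(w) = 2*(w - w)/3 = (⅔)*0 = 0)
c = ½ (c = 1/2 = ½ ≈ 0.50000)
6*E(4) + c = 6*0 + ½ = 0 + ½ = ½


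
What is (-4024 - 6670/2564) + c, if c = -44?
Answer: -5218511/1282 ≈ -4070.6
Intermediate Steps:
(-4024 - 6670/2564) + c = (-4024 - 6670/2564) - 44 = (-4024 - 6670*1/2564) - 44 = (-4024 - 3335/1282) - 44 = -5162103/1282 - 44 = -5218511/1282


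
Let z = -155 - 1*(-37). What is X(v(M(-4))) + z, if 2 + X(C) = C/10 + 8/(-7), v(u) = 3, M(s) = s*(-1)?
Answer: -8459/70 ≈ -120.84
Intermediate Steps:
M(s) = -s
X(C) = -22/7 + C/10 (X(C) = -2 + (C/10 + 8/(-7)) = -2 + (C*(1/10) + 8*(-1/7)) = -2 + (C/10 - 8/7) = -2 + (-8/7 + C/10) = -22/7 + C/10)
z = -118 (z = -155 + 37 = -118)
X(v(M(-4))) + z = (-22/7 + (1/10)*3) - 118 = (-22/7 + 3/10) - 118 = -199/70 - 118 = -8459/70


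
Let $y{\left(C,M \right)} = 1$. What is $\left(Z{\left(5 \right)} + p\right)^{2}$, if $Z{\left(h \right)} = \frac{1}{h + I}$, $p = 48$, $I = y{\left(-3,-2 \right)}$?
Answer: $\frac{83521}{36} \approx 2320.0$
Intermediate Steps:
$I = 1$
$Z{\left(h \right)} = \frac{1}{1 + h}$ ($Z{\left(h \right)} = \frac{1}{h + 1} = \frac{1}{1 + h}$)
$\left(Z{\left(5 \right)} + p\right)^{2} = \left(\frac{1}{1 + 5} + 48\right)^{2} = \left(\frac{1}{6} + 48\right)^{2} = \left(\frac{289}{6}\right)^{2} = \frac{83521}{36}$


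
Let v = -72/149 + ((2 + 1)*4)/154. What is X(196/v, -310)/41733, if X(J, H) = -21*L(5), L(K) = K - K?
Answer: 0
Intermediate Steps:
L(K) = 0
v = -4650/11473 (v = -72*1/149 + (3*4)*(1/154) = -72/149 + 12*(1/154) = -72/149 + 6/77 = -4650/11473 ≈ -0.40530)
X(J, H) = 0 (X(J, H) = -21*0 = 0)
X(196/v, -310)/41733 = 0/41733 = 0*(1/41733) = 0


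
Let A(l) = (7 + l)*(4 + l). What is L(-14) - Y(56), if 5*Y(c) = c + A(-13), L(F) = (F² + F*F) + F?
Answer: 356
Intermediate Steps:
A(l) = (4 + l)*(7 + l)
L(F) = F + 2*F² (L(F) = (F² + F²) + F = 2*F² + F = F + 2*F²)
Y(c) = 54/5 + c/5 (Y(c) = (c + (28 + (-13)² + 11*(-13)))/5 = (c + (28 + 169 - 143))/5 = (c + 54)/5 = (54 + c)/5 = 54/5 + c/5)
L(-14) - Y(56) = -14*(1 + 2*(-14)) - (54/5 + (⅕)*56) = -14*(1 - 28) - (54/5 + 56/5) = -14*(-27) - 1*22 = 378 - 22 = 356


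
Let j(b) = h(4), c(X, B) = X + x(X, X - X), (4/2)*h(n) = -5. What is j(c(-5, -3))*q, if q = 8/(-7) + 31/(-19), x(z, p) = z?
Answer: 1845/266 ≈ 6.9361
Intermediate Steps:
h(n) = -5/2 (h(n) = (½)*(-5) = -5/2)
c(X, B) = 2*X (c(X, B) = X + X = 2*X)
j(b) = -5/2
q = -369/133 (q = 8*(-⅐) + 31*(-1/19) = -8/7 - 31/19 = -369/133 ≈ -2.7744)
j(c(-5, -3))*q = -5/2*(-369/133) = 1845/266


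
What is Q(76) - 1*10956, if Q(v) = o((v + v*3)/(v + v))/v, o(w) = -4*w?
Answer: -208166/19 ≈ -10956.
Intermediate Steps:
Q(v) = -8/v (Q(v) = (-4*(v + v*3)/(v + v))/v = (-4*(v + 3*v)/(2*v))/v = (-4*4*v*1/(2*v))/v = (-4*2)/v = -8/v)
Q(76) - 1*10956 = -8/76 - 1*10956 = -8*1/76 - 10956 = -2/19 - 10956 = -208166/19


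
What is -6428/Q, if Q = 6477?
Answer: -6428/6477 ≈ -0.99243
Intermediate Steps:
-6428/Q = -6428/6477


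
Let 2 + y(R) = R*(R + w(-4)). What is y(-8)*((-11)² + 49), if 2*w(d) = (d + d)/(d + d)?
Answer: 9860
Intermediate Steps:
w(d) = ½ (w(d) = ((d + d)/(d + d))/2 = ((2*d)/((2*d)))/2 = ((2*d)*(1/(2*d)))/2 = (½)*1 = ½)
y(R) = -2 + R*(½ + R) (y(R) = -2 + R*(R + ½) = -2 + R*(½ + R))
y(-8)*((-11)² + 49) = (-2 + (-8)² + (½)*(-8))*((-11)² + 49) = (-2 + 64 - 4)*(121 + 49) = 58*170 = 9860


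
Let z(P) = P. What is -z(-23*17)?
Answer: 391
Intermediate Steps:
-z(-23*17) = -(-23)*17 = -1*(-391) = 391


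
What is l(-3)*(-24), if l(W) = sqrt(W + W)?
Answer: -24*I*sqrt(6) ≈ -58.788*I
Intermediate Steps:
l(W) = sqrt(2)*sqrt(W) (l(W) = sqrt(2*W) = sqrt(2)*sqrt(W))
l(-3)*(-24) = (sqrt(2)*sqrt(-3))*(-24) = (sqrt(2)*(I*sqrt(3)))*(-24) = (I*sqrt(6))*(-24) = -24*I*sqrt(6)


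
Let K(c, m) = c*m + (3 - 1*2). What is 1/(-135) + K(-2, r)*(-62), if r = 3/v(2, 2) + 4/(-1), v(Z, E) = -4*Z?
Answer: -163217/270 ≈ -604.51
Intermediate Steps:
r = -35/8 (r = 3/((-4*2)) + 4/(-1) = 3/(-8) + 4*(-1) = 3*(-⅛) - 4 = -3/8 - 4 = -35/8 ≈ -4.3750)
K(c, m) = 1 + c*m (K(c, m) = c*m + (3 - 2) = c*m + 1 = 1 + c*m)
1/(-135) + K(-2, r)*(-62) = 1/(-135) + (1 - 2*(-35/8))*(-62) = -1/135 + (1 + 35/4)*(-62) = -1/135 + (39/4)*(-62) = -1/135 - 1209/2 = -163217/270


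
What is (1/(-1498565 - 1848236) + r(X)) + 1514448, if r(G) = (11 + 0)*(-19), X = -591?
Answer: 5067856599438/3346801 ≈ 1.5142e+6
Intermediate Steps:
r(G) = -209 (r(G) = 11*(-19) = -209)
(1/(-1498565 - 1848236) + r(X)) + 1514448 = (1/(-1498565 - 1848236) - 209) + 1514448 = (1/(-3346801) - 209) + 1514448 = (-1/3346801 - 209) + 1514448 = -699481410/3346801 + 1514448 = 5067856599438/3346801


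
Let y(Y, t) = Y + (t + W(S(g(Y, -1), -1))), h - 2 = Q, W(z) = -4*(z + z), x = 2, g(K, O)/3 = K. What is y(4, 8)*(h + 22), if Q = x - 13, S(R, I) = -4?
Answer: 572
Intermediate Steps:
g(K, O) = 3*K
W(z) = -8*z
Q = -11 (Q = 2 - 13 = -11)
h = -9 (h = 2 - 11 = -9)
y(Y, t) = 32 + Y + t (y(Y, t) = Y + (t - 8*(-4)) = Y + (t + 32) = Y + (32 + t) = 32 + Y + t)
y(4, 8)*(h + 22) = (32 + 4 + 8)*(-9 + 22) = 44*13 = 572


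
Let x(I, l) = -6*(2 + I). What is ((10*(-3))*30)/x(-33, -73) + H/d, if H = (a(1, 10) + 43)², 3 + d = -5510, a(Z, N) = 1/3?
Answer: -7966450/1538127 ≈ -5.1793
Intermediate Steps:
a(Z, N) = ⅓
x(I, l) = -12 - 6*I
d = -5513 (d = -3 - 5510 = -5513)
H = 16900/9 (H = (⅓ + 43)² = (130/3)² = 16900/9 ≈ 1877.8)
((10*(-3))*30)/x(-33, -73) + H/d = ((10*(-3))*30)/(-12 - 6*(-33)) + (16900/9)/(-5513) = (-30*30)/(-12 + 198) + (16900/9)*(-1/5513) = -900/186 - 16900/49617 = -900*1/186 - 16900/49617 = -150/31 - 16900/49617 = -7966450/1538127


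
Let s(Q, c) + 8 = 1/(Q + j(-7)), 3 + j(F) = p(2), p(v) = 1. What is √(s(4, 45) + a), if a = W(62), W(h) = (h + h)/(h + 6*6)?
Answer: I*√1222/14 ≈ 2.4969*I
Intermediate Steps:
j(F) = -2 (j(F) = -3 + 1 = -2)
W(h) = 2*h/(36 + h) (W(h) = (2*h)/(h + 36) = (2*h)/(36 + h) = 2*h/(36 + h))
s(Q, c) = -8 + 1/(-2 + Q) (s(Q, c) = -8 + 1/(Q - 2) = -8 + 1/(-2 + Q))
a = 62/49 (a = 2*62/(36 + 62) = 2*62/98 = 2*62*(1/98) = 62/49 ≈ 1.2653)
√(s(4, 45) + a) = √((17 - 8*4)/(-2 + 4) + 62/49) = √((17 - 32)/2 + 62/49) = √((½)*(-15) + 62/49) = √(-15/2 + 62/49) = √(-611/98) = I*√1222/14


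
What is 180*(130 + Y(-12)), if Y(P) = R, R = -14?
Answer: 20880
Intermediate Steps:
Y(P) = -14
180*(130 + Y(-12)) = 180*(130 - 14) = 180*116 = 20880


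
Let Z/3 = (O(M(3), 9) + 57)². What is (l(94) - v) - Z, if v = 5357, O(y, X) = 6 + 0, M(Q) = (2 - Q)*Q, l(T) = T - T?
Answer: -17264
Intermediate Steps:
l(T) = 0
M(Q) = Q*(2 - Q)
O(y, X) = 6
Z = 11907 (Z = 3*(6 + 57)² = 3*63² = 3*3969 = 11907)
(l(94) - v) - Z = (0 - 1*5357) - 1*11907 = (0 - 5357) - 11907 = -5357 - 11907 = -17264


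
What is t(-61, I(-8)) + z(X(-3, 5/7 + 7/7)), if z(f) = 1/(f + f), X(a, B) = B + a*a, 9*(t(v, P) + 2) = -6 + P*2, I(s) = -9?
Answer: -231/50 ≈ -4.6200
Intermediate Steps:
t(v, P) = -8/3 + 2*P/9 (t(v, P) = -2 + (-6 + P*2)/9 = -2 + (-6 + 2*P)/9 = -2 + (-⅔ + 2*P/9) = -8/3 + 2*P/9)
X(a, B) = B + a²
z(f) = 1/(2*f)
t(-61, I(-8)) + z(X(-3, 5/7 + 7/7)) = (-8/3 + (2/9)*(-9)) + 1/(2*((5/7 + 7/7) + (-3)²)) = (-8/3 - 2) + 1/(2*((5*(⅐) + 7*(⅐)) + 9)) = -14/3 + 1/(2*((5/7 + 1) + 9)) = -14/3 + 1/(2*(12/7 + 9)) = -14/3 + 1/(2*(75/7)) = -14/3 + (½)*(7/75) = -14/3 + 7/150 = -231/50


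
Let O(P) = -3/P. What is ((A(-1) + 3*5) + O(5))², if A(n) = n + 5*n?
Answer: 1764/25 ≈ 70.560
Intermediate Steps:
A(n) = 6*n
((A(-1) + 3*5) + O(5))² = ((6*(-1) + 3*5) - 3/5)² = ((-6 + 15) - 3*⅕)² = (9 - ⅗)² = (42/5)² = 1764/25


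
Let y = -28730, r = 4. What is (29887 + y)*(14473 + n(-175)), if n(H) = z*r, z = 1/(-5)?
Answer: 83721677/5 ≈ 1.6744e+7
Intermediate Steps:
z = -⅕ ≈ -0.20000
n(H) = -⅘ (n(H) = -⅕*4 = -⅘)
(29887 + y)*(14473 + n(-175)) = (29887 - 28730)*(14473 - ⅘) = 1157*(72361/5) = 83721677/5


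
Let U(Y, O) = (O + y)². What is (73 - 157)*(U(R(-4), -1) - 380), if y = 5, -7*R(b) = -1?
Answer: 30576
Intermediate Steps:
R(b) = ⅐ (R(b) = -⅐*(-1) = ⅐)
U(Y, O) = (5 + O)² (U(Y, O) = (O + 5)² = (5 + O)²)
(73 - 157)*(U(R(-4), -1) - 380) = (73 - 157)*((5 - 1)² - 380) = -84*(4² - 380) = -84*(16 - 380) = -84*(-364) = 30576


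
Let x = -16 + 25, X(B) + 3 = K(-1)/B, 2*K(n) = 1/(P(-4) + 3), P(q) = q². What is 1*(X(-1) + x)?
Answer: 227/38 ≈ 5.9737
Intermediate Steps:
K(n) = 1/38 (K(n) = 1/(2*((-4)² + 3)) = 1/(2*(16 + 3)) = (½)/19 = (½)*(1/19) = 1/38)
X(B) = -3 + 1/(38*B)
x = 9
1*(X(-1) + x) = 1*((-3 + (1/38)/(-1)) + 9) = 1*((-3 + (1/38)*(-1)) + 9) = 1*((-3 - 1/38) + 9) = 1*(-115/38 + 9) = 1*(227/38) = 227/38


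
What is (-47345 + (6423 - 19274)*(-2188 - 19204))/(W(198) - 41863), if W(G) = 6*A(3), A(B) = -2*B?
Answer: -274861247/41899 ≈ -6560.1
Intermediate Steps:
W(G) = -36 (W(G) = 6*(-2*3) = 6*(-6) = -36)
(-47345 + (6423 - 19274)*(-2188 - 19204))/(W(198) - 41863) = (-47345 + (6423 - 19274)*(-2188 - 19204))/(-36 - 41863) = (-47345 - 12851*(-21392))/(-41899) = (-47345 + 274908592)*(-1/41899) = 274861247*(-1/41899) = -274861247/41899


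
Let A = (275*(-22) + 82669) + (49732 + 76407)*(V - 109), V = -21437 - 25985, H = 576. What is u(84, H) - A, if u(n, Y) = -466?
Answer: 5995435724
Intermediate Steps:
V = -47422
A = -5995436190 (A = (275*(-22) + 82669) + (49732 + 76407)*(-47422 - 109) = (-6050 + 82669) + 126139*(-47531) = 76619 - 5995512809 = -5995436190)
u(84, H) - A = -466 - 1*(-5995436190) = -466 + 5995436190 = 5995435724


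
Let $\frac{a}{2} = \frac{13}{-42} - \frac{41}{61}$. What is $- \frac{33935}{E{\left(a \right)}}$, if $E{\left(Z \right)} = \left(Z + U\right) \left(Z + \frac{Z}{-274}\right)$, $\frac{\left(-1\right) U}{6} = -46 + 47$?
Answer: $- \frac{145313972958}{66704339} \approx -2178.5$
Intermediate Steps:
$U = -6$ ($U = - 6 \left(-46 + 47\right) = \left(-6\right) 1 = -6$)
$a = - \frac{2515}{1281}$ ($a = 2 \left(\frac{13}{-42} - \frac{41}{61}\right) = 2 \left(13 \left(- \frac{1}{42}\right) - \frac{41}{61}\right) = 2 \left(- \frac{13}{42} - \frac{41}{61}\right) = 2 \left(- \frac{2515}{2562}\right) = - \frac{2515}{1281} \approx -1.9633$)
$E{\left(Z \right)} = \frac{273 Z \left(-6 + Z\right)}{274}$ ($E{\left(Z \right)} = \left(Z - 6\right) \left(Z + \frac{Z}{-274}\right) = \left(-6 + Z\right) \left(Z + Z \left(- \frac{1}{274}\right)\right) = \left(-6 + Z\right) \left(Z - \frac{Z}{274}\right) = \left(-6 + Z\right) \frac{273 Z}{274} = \frac{273 Z \left(-6 + Z\right)}{274}$)
$- \frac{33935}{E{\left(a \right)}} = - \frac{33935}{\frac{273}{274} \left(- \frac{2515}{1281}\right) \left(-6 - \frac{2515}{1281}\right)} = - \frac{33935}{\frac{273}{274} \left(- \frac{2515}{1281}\right) \left(- \frac{10201}{1281}\right)} = - \frac{33935}{\frac{333521695}{21410634}} = \left(-33935\right) \frac{21410634}{333521695} = - \frac{145313972958}{66704339}$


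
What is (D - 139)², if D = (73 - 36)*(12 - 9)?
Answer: 784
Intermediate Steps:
D = 111 (D = 37*3 = 111)
(D - 139)² = (111 - 139)² = (-28)² = 784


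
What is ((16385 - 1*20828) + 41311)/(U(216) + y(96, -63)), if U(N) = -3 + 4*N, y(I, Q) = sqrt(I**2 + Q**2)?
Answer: 2645279/60678 - 9217*sqrt(1465)/60678 ≈ 37.781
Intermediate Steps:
((16385 - 1*20828) + 41311)/(U(216) + y(96, -63)) = ((16385 - 1*20828) + 41311)/((-3 + 4*216) + sqrt(96**2 + (-63)**2)) = ((16385 - 20828) + 41311)/((-3 + 864) + sqrt(9216 + 3969)) = (-4443 + 41311)/(861 + sqrt(13185)) = 36868/(861 + 3*sqrt(1465))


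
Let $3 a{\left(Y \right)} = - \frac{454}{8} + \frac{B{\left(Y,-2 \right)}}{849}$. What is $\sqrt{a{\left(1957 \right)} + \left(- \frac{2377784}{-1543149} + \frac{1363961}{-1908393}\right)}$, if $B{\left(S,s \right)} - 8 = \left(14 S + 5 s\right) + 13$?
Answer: $\frac{i \sqrt{251395565533435394579241277465}}{185203674249918} \approx 2.7073 i$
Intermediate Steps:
$B{\left(S,s \right)} = 21 + 5 s + 14 S$ ($B{\left(S,s \right)} = 8 + \left(\left(14 S + 5 s\right) + 13\right) = 8 + \left(\left(5 s + 14 S\right) + 13\right) = 8 + \left(13 + 5 s + 14 S\right) = 21 + 5 s + 14 S$)
$a{\left(Y \right)} = - \frac{192679}{10188} + \frac{14 Y}{2547}$ ($a{\left(Y \right)} = \frac{- \frac{454}{8} + \frac{21 + 5 \left(-2\right) + 14 Y}{849}}{3} = \frac{\left(-454\right) \frac{1}{8} + \left(21 - 10 + 14 Y\right) \frac{1}{849}}{3} = \frac{- \frac{227}{4} + \left(11 + 14 Y\right) \frac{1}{849}}{3} = \frac{- \frac{227}{4} + \left(\frac{11}{849} + \frac{14 Y}{849}\right)}{3} = \frac{- \frac{192679}{3396} + \frac{14 Y}{849}}{3} = - \frac{192679}{10188} + \frac{14 Y}{2547}$)
$\sqrt{a{\left(1957 \right)} + \left(- \frac{2377784}{-1543149} + \frac{1363961}{-1908393}\right)} = \sqrt{\left(- \frac{192679}{10188} + \frac{14}{2547} \cdot 1957\right) + \left(- \frac{2377784}{-1543149} + \frac{1363961}{-1908393}\right)} = \sqrt{\left(- \frac{192679}{10188} + \frac{27398}{2547}\right) + \left(\left(-2377784\right) \left(- \frac{1}{1543149}\right) + 1363961 \left(- \frac{1}{1908393}\right)\right)} = \sqrt{- \frac{83087}{10188} + \left(\frac{2377784}{1543149} - \frac{1363961}{1908393}\right)} = \sqrt{- \frac{83087}{10188} + \frac{810983762641}{981644916519}} = \sqrt{- \frac{8144403178336405}{1111222045499508}} = \frac{i \sqrt{251395565533435394579241277465}}{185203674249918}$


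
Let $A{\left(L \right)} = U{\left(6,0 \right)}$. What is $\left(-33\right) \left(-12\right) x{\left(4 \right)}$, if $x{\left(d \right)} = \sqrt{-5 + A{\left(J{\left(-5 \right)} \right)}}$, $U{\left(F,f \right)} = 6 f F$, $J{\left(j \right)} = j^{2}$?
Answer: $396 i \sqrt{5} \approx 885.48 i$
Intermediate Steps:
$U{\left(F,f \right)} = 6 F f$
$A{\left(L \right)} = 0$ ($A{\left(L \right)} = 6 \cdot 6 \cdot 0 = 0$)
$x{\left(d \right)} = i \sqrt{5}$ ($x{\left(d \right)} = \sqrt{-5 + 0} = \sqrt{-5} = i \sqrt{5}$)
$\left(-33\right) \left(-12\right) x{\left(4 \right)} = \left(-33\right) \left(-12\right) i \sqrt{5} = 396 i \sqrt{5}$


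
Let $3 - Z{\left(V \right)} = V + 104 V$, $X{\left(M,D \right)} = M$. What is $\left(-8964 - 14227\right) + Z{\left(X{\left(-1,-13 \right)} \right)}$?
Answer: $-23083$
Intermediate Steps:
$Z{\left(V \right)} = 3 - 105 V$ ($Z{\left(V \right)} = 3 - \left(V + 104 V\right) = 3 - 105 V$)
$\left(-8964 - 14227\right) + Z{\left(X{\left(-1,-13 \right)} \right)} = \left(-8964 - 14227\right) + \left(3 - -105\right) = -23191 + \left(3 + 105\right) = -23191 + 108 = -23083$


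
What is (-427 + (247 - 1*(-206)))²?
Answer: 676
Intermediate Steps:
(-427 + (247 - 1*(-206)))² = (-427 + (247 + 206))² = (-427 + 453)² = 26² = 676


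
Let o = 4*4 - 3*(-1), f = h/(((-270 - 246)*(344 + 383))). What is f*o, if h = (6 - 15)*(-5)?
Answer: -285/125044 ≈ -0.0022792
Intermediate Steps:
h = 45 (h = -9*(-5) = 45)
f = -15/125044 (f = 45/(((-270 - 246)*(344 + 383))) = 45/((-516*727)) = 45/(-375132) = 45*(-1/375132) = -15/125044 ≈ -0.00011996)
o = 19 (o = 16 + 3 = 19)
f*o = -15/125044*19 = -285/125044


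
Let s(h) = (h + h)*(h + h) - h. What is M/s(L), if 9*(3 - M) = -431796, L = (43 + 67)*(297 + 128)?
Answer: 143941/26226609750 ≈ 5.4884e-6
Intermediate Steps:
L = 46750 (L = 110*425 = 46750)
M = 143941/3 (M = 3 - ⅑*(-431796) = 3 + 143932/3 = 143941/3 ≈ 47980.)
s(h) = -h + 4*h² (s(h) = (2*h)*(2*h) - h = 4*h² - h = -h + 4*h²)
M/s(L) = 143941/(3*((46750*(-1 + 4*46750)))) = 143941/(3*((46750*(-1 + 187000)))) = 143941/(3*((46750*186999))) = (143941/3)/8742203250 = (143941/3)*(1/8742203250) = 143941/26226609750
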